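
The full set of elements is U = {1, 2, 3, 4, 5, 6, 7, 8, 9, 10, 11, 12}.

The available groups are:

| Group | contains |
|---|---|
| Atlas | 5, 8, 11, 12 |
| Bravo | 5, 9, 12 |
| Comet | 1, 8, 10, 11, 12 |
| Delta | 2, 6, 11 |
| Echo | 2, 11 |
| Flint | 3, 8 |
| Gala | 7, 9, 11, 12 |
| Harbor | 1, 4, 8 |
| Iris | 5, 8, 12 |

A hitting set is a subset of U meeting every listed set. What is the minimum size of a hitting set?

3

Take H = {2, 8, 9}. Each listed group contains at least one of these, so H is a hitting set of size 3.
The groups Bravo, Echo, Flint are pairwise disjoint, so any hitting set needs a separate element for each — at least 3. Hence 3 is optimal.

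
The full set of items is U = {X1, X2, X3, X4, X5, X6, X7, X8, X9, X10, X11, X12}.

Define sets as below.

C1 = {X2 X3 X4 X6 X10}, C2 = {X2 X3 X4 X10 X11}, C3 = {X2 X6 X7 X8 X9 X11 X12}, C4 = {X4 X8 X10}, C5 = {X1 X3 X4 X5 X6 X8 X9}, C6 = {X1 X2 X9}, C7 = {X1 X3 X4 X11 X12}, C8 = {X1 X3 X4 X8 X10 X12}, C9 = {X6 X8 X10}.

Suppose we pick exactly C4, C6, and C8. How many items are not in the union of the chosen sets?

4

Union of C4, C6, C8 = {X1, X2, X3, X4, X8, X9, X10, X12}.
Not covered: X5, X6, X7, X11 — 4 items.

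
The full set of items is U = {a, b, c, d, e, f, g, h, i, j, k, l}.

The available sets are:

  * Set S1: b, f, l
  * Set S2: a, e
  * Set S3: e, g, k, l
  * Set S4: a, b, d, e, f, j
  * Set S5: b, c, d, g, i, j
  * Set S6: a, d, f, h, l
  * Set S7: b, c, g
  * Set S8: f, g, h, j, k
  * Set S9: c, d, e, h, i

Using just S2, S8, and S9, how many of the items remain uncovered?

2

Union of S2, S8, S9 = {a, c, d, e, f, g, h, i, j, k}.
Not covered: b, l — 2 items.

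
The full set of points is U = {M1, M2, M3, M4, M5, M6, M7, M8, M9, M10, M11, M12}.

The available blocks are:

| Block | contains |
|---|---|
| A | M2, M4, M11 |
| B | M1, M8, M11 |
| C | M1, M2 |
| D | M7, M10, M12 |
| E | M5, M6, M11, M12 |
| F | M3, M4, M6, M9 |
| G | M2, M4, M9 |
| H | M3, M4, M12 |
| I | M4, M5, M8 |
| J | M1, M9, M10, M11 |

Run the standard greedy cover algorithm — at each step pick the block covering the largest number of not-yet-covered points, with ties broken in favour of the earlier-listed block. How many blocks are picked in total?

Greedy: pick E (covers 4 new) → pick F (covers 3 new) → pick B (covers 2 new) → pick D (covers 2 new) → pick A (covers 1 new). Total picks: 5.

5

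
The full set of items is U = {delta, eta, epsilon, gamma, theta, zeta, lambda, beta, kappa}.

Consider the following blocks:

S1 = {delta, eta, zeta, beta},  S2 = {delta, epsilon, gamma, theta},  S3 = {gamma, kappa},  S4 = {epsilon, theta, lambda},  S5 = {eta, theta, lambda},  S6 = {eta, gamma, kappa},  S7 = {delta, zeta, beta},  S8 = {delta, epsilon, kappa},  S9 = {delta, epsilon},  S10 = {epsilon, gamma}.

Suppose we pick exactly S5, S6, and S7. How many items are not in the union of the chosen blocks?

Union of S5, S6, S7 = {delta, eta, gamma, theta, zeta, lambda, beta, kappa}.
Not covered: epsilon — 1 item.

1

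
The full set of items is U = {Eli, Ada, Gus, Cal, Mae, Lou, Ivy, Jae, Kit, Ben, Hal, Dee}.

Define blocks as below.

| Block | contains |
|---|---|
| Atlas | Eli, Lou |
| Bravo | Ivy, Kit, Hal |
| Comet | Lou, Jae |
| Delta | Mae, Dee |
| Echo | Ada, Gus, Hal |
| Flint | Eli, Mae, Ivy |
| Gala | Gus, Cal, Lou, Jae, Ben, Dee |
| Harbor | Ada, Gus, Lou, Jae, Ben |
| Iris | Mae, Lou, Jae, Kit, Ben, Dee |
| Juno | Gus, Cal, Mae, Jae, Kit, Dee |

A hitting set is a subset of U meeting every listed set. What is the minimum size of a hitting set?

The 3 items {Mae, Lou, Hal} hit every block.
The blocks Comet, Echo, Flint are pairwise disjoint, so any hitting set needs a separate item for each — at least 3. Hence 3 is optimal.

3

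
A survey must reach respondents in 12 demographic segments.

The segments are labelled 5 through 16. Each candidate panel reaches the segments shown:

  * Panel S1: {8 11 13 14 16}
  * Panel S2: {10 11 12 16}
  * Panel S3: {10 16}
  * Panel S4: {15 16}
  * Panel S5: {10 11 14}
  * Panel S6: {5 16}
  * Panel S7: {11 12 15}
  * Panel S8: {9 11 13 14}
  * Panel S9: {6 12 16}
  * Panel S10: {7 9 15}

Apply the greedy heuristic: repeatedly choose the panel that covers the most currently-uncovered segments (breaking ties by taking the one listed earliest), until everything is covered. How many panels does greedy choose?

Greedy: pick S1 (covers 5 new) → pick S10 (covers 3 new) → pick S2 (covers 2 new) → pick S6 (covers 1 new) → pick S9 (covers 1 new). Total picks: 5.

5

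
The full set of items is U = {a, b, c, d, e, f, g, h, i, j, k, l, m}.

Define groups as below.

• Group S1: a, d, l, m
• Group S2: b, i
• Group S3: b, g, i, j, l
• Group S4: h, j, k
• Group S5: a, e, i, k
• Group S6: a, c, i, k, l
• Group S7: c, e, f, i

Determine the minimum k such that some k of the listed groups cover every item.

Take {S1, S3, S4, S7}. Their union is {a, b, c, d, e, f, g, h, i, j, k, l, m}, which is all 13 items.
Only S1 contains d, so S1 is forced; the remaining 9 items need at least 3 more groups (each remaining group adds at most 4) — so at least 4 groups are needed, and 4 is optimal.

4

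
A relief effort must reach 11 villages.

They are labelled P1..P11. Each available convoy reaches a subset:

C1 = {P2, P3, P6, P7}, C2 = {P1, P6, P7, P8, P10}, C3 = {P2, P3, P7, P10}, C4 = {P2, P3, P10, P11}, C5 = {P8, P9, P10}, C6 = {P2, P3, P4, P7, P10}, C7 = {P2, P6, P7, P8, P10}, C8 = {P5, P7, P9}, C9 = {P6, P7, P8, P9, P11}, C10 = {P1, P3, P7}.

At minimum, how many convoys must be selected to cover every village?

4

C2 and C4 and C6 and C8 together: C2 ∪ C4 ∪ C6 ∪ C8 = {P1, P2, P3, P4, P5, P6, P7, P8, P9, P10, P11} — every village is covered.
No 3 of the 10 convoys cover everything (all 120 combinations miss at least one village), so 4 is optimal.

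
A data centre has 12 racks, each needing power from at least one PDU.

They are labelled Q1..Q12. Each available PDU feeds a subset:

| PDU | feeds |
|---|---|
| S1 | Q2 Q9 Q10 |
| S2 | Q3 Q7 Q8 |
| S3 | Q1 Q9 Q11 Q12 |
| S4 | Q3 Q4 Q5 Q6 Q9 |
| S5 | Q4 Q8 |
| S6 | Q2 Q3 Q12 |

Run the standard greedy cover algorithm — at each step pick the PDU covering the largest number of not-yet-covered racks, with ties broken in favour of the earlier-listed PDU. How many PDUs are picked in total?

Greedy: pick S4 (covers 5 new) → pick S3 (covers 3 new) → pick S1 (covers 2 new) → pick S2 (covers 2 new). Total picks: 4.

4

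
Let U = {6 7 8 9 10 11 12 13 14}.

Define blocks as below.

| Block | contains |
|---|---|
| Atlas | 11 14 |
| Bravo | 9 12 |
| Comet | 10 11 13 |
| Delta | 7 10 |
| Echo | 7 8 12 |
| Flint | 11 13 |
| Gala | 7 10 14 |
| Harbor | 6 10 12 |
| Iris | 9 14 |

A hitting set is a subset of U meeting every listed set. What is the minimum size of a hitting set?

4

The 4 points {7, 9, 10, 11} hit every block.
No choice of 3 points meets every block, so 4 is the minimum.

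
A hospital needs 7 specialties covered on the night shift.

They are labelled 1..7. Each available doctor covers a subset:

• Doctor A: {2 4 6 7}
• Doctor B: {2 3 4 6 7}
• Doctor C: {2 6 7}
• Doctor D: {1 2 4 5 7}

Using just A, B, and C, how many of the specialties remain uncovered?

Union of A, B, C = {2, 3, 4, 6, 7}.
Not covered: 1, 5 — 2 specialties.

2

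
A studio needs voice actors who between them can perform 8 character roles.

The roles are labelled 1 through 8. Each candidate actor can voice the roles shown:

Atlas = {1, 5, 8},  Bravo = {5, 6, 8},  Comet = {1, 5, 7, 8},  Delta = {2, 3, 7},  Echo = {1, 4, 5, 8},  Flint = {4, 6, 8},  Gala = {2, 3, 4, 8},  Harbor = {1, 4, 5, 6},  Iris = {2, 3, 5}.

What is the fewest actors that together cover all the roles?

3

Take {Delta, Flint, Harbor}. Their union is {1, 2, 3, 4, 5, 6, 7, 8}, which is all 8 roles.
No 2 of the 9 actors cover everything (all 36 combinations miss at least one role), so 3 is optimal.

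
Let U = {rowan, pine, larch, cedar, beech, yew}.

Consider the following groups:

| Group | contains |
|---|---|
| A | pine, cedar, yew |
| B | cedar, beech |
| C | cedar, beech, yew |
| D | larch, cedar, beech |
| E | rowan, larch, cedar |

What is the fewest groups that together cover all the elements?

3

A, B, and E cover everything between them: the union {rowan, pine, larch, cedar, beech, yew} is all of U.
Only E contains rowan, so E is forced; the remaining 3 elements need at least 2 more groups (each remaining group adds at most 2) — so at least 3 groups are needed, and 3 is optimal.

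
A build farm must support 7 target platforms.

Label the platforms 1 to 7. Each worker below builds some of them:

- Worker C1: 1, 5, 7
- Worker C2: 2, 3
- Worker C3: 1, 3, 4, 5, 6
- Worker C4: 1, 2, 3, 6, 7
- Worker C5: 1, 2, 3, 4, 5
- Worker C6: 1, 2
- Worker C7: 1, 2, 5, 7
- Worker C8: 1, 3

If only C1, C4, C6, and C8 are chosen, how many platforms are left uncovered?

Union of C1, C4, C6, C8 = {1, 2, 3, 5, 6, 7}.
Not covered: 4 — 1 platform.

1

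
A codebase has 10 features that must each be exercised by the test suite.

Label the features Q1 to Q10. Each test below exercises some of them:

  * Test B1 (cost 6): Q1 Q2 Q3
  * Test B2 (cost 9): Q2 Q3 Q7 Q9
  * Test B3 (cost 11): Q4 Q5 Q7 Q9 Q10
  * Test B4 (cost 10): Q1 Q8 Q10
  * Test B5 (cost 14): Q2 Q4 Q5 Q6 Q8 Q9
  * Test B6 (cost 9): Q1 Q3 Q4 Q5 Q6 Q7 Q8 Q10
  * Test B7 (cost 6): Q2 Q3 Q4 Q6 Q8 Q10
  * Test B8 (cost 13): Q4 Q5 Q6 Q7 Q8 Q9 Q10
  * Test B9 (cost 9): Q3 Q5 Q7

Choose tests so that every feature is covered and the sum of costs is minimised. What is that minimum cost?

B2, B6 together cover every feature (B2 ∪ B6 = {Q1, Q2, Q3, Q4, Q5, Q6, Q7, Q8, Q9, Q10}); total cost 9 + 9 = 18.
The greedy pick B7, B6, B2 costs 24; no covering selection beats 18.

18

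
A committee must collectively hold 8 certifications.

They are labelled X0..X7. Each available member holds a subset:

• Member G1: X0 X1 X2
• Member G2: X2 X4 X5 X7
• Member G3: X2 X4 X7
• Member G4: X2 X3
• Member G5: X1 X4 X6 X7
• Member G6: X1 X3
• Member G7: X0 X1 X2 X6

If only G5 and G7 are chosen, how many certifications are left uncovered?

2

Union of G5, G7 = {X0, X1, X2, X4, X6, X7}.
Not covered: X3, X5 — 2 certifications.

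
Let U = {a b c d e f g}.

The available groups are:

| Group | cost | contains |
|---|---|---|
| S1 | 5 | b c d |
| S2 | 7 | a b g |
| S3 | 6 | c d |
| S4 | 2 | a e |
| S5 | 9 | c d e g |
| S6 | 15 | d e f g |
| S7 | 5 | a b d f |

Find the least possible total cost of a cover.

S5, S7 together cover every point (S5 ∪ S7 = {a, b, c, d, e, f, g}); total cost 9 + 5 = 14.
The greedy pick S4, S1, S7, S2 costs 19; no covering selection beats 14.

14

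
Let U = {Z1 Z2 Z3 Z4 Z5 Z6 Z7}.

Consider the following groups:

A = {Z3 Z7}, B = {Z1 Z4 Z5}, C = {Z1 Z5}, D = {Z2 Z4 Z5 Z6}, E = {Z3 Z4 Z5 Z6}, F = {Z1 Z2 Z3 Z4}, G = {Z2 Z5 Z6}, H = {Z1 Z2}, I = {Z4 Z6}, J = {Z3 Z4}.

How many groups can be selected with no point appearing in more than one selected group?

3

A, H, I are pairwise disjoint (A={Z3,Z7}; H={Z1,Z2}; I={Z4,Z6}).
Every remaining group overlaps one of these, and no 4 of the listed groups are pairwise disjoint, so 3 is the maximum.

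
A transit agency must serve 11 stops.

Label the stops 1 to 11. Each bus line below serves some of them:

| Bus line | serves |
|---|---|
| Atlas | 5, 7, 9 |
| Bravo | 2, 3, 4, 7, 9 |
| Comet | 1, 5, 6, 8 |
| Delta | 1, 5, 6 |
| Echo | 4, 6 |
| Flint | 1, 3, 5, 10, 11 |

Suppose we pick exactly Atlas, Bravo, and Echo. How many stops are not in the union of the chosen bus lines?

4

Union of Atlas, Bravo, Echo = {2, 3, 4, 5, 6, 7, 9}.
Not covered: 1, 8, 10, 11 — 4 stops.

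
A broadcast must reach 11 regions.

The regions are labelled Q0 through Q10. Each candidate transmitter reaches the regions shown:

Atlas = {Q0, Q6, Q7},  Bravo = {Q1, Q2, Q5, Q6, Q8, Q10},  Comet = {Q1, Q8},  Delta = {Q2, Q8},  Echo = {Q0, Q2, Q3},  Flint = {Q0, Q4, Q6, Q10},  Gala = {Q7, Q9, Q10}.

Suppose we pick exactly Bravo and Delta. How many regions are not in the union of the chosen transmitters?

5

Union of Bravo, Delta = {Q1, Q2, Q5, Q6, Q8, Q10}.
Not covered: Q0, Q3, Q4, Q7, Q9 — 5 regions.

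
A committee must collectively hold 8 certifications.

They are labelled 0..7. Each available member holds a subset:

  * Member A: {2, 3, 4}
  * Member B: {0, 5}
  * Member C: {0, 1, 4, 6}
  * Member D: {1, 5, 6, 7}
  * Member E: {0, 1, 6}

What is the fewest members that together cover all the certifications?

A and D and E together: A ∪ D ∪ E = {0, 1, 2, 3, 4, 5, 6, 7} — every certification is covered.
Only A contains 2, so A is forced; the remaining 5 certifications need at least 2 more members (each remaining member adds at most 4) — so at least 3 members are needed, and 3 is optimal.

3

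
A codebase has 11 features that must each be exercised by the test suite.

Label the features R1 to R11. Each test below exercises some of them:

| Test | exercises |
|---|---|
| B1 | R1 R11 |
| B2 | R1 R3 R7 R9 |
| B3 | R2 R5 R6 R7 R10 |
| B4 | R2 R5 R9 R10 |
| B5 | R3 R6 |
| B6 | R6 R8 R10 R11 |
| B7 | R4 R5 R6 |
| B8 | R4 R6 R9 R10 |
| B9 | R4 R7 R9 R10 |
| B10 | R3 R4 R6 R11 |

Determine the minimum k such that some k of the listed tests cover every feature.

4

B2 and B4 and B6 and B10 together: B2 ∪ B4 ∪ B6 ∪ B10 = {R1, R2, R3, R4, R5, R6, R7, R8, R9, R10, R11} — every feature is covered.
No 3 of the 10 tests cover everything (all 120 combinations miss at least one feature), so 4 is optimal.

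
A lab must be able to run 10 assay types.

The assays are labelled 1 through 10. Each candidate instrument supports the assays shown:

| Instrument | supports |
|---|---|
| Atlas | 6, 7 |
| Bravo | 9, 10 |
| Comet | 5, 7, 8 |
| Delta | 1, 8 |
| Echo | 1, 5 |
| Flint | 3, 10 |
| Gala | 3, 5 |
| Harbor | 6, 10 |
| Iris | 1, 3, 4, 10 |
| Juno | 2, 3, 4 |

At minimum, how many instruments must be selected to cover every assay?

Take {Atlas, Bravo, Comet, Echo, Juno}. Their union is {1, 2, 3, 4, 5, 6, 7, 8, 9, 10}, which is all 10 assays.
No 4 of the 10 instruments cover everything (all 210 combinations miss at least one assay), so 5 is optimal.

5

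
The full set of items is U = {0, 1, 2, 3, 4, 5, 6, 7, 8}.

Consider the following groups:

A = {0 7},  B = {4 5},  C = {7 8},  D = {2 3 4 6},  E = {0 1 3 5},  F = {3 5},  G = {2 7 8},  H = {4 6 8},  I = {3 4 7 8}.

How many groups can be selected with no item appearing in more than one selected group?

A, F, H are pairwise disjoint (A={0,7}; F={3,5}; H={4,6,8}).
Every remaining group overlaps one of these, and no 4 of the listed groups are pairwise disjoint, so 3 is the maximum.

3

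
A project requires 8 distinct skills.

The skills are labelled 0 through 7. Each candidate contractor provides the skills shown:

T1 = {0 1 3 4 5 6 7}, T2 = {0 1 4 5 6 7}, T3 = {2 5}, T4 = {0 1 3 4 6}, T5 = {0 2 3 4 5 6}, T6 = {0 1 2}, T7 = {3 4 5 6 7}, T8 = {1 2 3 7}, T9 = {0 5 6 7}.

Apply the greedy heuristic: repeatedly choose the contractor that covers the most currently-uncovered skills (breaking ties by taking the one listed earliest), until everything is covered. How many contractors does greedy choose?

Greedy: pick T1 (covers 7 new) → pick T3 (covers 1 new). Total picks: 2.

2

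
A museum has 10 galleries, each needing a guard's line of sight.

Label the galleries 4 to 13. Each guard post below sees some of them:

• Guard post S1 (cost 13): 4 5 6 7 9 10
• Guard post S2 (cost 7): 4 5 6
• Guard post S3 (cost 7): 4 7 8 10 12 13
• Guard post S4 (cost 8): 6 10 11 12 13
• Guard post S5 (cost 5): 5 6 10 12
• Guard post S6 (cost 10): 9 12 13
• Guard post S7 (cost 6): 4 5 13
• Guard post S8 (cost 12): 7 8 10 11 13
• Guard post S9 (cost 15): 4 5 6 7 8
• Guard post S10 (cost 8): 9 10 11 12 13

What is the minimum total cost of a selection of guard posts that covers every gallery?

S3, S5, S10 together cover every gallery (S3 ∪ S5 ∪ S10 = {4, 5, 6, 7, 8, 9, 10, 11, 12, 13}); total cost 7 + 5 + 8 = 20.
No covering selection has total cost below 20.

20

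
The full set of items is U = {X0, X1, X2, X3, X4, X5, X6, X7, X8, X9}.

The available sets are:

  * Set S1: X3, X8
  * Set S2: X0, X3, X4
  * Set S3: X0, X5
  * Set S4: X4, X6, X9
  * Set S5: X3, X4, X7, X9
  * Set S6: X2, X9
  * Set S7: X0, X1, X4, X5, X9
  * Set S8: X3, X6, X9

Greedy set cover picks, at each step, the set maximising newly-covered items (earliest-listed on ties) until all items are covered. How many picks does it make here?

Greedy: pick S7 (covers 5 new) → pick S1 (covers 2 new) → pick S4 (covers 1 new) → pick S5 (covers 1 new) → pick S6 (covers 1 new). Total picks: 5.

5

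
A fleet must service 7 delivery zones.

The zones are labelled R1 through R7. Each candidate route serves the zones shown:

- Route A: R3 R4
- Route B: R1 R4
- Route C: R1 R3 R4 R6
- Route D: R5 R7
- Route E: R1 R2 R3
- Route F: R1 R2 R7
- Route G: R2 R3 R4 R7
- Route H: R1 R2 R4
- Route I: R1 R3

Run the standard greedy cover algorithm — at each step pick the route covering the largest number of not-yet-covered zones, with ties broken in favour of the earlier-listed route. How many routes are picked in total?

3

Greedy: pick C (covers 4 new) → pick D (covers 2 new) → pick E (covers 1 new). Total picks: 3.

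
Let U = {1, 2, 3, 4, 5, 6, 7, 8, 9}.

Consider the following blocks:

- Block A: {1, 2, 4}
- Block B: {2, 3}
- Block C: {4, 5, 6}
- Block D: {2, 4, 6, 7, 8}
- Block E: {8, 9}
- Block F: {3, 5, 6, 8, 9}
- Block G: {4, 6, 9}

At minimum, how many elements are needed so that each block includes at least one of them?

3

Take H = {2, 4, 9}. Each listed block contains at least one of these, so H is a hitting set of size 3.
The blocks B, C, E are pairwise disjoint, so any hitting set needs a separate element for each — at least 3. Hence 3 is optimal.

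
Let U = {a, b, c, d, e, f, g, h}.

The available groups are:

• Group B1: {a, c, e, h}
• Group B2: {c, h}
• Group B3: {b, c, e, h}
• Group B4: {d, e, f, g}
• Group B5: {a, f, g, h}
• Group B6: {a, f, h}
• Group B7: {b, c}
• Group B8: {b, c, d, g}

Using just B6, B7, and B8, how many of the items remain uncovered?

1

Union of B6, B7, B8 = {a, b, c, d, f, g, h}.
Not covered: e — 1 item.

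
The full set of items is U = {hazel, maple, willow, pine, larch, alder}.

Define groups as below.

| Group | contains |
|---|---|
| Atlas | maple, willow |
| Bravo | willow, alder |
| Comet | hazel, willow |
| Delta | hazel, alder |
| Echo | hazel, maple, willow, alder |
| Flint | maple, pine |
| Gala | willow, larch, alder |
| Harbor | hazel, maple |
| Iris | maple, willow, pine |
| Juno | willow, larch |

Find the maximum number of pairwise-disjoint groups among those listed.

Delta, Flint, Juno are pairwise disjoint (Delta={hazel,alder}; Flint={maple,pine}; Juno={willow,larch}).
Every remaining group overlaps one of these, and no 4 of the listed groups are pairwise disjoint, so 3 is the maximum.

3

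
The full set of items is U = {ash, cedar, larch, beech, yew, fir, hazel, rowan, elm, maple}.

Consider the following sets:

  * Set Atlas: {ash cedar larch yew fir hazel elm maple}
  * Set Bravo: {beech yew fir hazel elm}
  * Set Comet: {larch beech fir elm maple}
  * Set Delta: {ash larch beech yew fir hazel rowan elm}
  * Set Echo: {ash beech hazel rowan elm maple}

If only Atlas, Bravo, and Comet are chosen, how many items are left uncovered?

Union of Atlas, Bravo, Comet = {ash, cedar, larch, beech, yew, fir, hazel, elm, maple}.
Not covered: rowan — 1 item.

1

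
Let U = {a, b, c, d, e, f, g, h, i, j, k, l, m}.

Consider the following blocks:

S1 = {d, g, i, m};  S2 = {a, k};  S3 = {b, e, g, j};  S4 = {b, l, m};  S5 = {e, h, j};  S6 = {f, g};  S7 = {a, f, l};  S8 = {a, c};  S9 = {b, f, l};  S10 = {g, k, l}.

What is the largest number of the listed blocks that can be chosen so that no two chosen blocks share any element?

S2, S4, S5, S6 are pairwise disjoint (S2={a,k}; S4={b,l,m}; S5={e,h,j}; S6={f,g}).
Every remaining block overlaps one of these, and no 5 of the listed blocks are pairwise disjoint, so 4 is the maximum.

4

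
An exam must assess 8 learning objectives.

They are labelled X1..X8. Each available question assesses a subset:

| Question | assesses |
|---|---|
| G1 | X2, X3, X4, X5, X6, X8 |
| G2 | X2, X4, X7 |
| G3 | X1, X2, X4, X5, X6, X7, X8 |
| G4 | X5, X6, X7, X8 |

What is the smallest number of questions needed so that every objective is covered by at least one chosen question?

Take {G1, G3}. Their union is {X1, X2, X3, X4, X5, X6, X7, X8}, which is all 8 objectives.
No single question has all 8 objectives (the largest, G3, has 7), so 2 is optimal.

2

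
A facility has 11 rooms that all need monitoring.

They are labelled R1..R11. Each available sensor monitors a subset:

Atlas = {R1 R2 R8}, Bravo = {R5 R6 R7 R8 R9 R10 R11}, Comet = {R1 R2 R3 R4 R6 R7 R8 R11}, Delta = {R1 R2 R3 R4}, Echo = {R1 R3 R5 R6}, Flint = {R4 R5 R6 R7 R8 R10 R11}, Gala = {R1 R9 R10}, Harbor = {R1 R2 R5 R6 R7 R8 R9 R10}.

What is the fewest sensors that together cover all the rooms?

2

Take {Bravo, Delta}. Their union is {R1, R2, R3, R4, R5, R6, R7, R8, R9, R10, R11}, which is all 11 rooms.
No single sensor has all 11 rooms (the largest, Comet, has 8), so 2 is optimal.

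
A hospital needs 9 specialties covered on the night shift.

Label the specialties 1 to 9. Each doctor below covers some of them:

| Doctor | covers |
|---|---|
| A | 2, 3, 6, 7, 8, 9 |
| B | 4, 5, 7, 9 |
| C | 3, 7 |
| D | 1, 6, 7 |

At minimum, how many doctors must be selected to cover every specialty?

3

Take {A, B, D}. Their union is {1, 2, 3, 4, 5, 6, 7, 8, 9}, which is all 9 specialties.
Only D contains 1, so D is forced; the remaining 6 specialties need at least 2 more doctors (each remaining doctor adds at most 4) — so at least 3 doctors are needed, and 3 is optimal.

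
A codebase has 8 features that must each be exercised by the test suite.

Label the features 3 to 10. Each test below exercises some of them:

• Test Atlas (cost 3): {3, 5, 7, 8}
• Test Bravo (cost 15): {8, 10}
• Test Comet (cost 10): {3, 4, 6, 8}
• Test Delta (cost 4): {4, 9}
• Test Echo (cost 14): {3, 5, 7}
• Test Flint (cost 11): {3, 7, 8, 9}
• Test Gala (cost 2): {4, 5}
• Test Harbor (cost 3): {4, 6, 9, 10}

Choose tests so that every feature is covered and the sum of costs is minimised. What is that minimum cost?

6

Atlas, Harbor together cover every feature (Atlas ∪ Harbor = {3, 4, 5, 6, 7, 8, 9, 10}); total cost 3 + 3 = 6.
No covering selection has total cost below 6.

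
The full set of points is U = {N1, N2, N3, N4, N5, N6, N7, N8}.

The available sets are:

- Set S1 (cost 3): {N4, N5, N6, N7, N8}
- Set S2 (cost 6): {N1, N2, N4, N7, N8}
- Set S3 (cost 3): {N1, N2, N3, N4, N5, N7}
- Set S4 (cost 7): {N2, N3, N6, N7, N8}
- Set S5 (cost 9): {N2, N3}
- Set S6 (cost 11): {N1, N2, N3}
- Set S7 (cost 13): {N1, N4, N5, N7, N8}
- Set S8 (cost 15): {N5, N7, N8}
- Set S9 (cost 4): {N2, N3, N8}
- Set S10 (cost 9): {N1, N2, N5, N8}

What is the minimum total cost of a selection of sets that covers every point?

S1, S3 together cover every point (S1 ∪ S3 = {N1, N2, N3, N4, N5, N6, N7, N8}); total cost 3 + 3 = 6.
No covering selection has total cost below 6.

6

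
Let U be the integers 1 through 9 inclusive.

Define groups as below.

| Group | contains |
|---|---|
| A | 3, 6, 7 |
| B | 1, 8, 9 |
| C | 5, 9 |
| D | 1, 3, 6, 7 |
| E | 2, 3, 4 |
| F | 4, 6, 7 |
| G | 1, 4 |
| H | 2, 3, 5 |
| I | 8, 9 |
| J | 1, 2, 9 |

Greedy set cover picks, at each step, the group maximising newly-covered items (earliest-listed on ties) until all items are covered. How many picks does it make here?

Greedy: pick D (covers 4 new) → pick B (covers 2 new) → pick E (covers 2 new) → pick C (covers 1 new). Total picks: 4.
(The true minimum cover uses only 3 groups, so greedy is not optimal here.)

4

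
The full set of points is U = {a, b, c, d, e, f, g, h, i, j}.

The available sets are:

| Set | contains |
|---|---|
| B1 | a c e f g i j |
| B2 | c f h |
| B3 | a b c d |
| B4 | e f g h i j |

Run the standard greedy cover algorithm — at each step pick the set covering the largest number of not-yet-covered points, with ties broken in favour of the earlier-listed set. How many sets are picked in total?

3

Greedy: pick B1 (covers 7 new) → pick B3 (covers 2 new) → pick B2 (covers 1 new). Total picks: 3.
(The true minimum cover uses only 2 sets, so greedy is not optimal here.)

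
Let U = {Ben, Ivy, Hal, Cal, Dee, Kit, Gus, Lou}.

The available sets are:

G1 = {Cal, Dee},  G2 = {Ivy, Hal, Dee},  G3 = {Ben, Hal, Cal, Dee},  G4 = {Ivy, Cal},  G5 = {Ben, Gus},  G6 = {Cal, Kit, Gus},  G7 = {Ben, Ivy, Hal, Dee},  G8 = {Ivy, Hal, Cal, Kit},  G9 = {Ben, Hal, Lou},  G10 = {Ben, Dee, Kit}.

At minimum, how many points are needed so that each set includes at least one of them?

H = {Ben, Ivy, Cal} meets every set (each contains at least one member of H), and |H| = 3.
No choice of 2 points meets every set, so 3 is the minimum.

3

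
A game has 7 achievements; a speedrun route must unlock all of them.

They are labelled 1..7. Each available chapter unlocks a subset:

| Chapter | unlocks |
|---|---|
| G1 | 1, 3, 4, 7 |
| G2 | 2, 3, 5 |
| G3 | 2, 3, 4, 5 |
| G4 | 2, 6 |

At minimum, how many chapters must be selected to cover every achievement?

Take {G1, G2, G4}. Their union is {1, 2, 3, 4, 5, 6, 7}, which is all 7 achievements.
Only G1 contains 1, so G1 is forced; the remaining 3 achievements need at least 2 more chapters (each remaining chapter adds at most 2) — so at least 3 chapters are needed, and 3 is optimal.

3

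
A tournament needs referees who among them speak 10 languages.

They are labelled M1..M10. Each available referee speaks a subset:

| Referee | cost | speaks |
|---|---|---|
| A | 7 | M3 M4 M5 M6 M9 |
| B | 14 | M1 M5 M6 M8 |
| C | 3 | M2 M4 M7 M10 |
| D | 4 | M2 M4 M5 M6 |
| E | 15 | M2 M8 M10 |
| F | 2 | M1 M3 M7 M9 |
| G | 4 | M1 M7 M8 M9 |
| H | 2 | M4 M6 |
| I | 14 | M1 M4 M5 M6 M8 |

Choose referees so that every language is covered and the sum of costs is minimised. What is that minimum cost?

C, D, F, G together cover every language (C ∪ D ∪ F ∪ G = {M1, M2, M3, M4, M5, M6, M7, M8, M9, M10}); total cost 3 + 4 + 2 + 4 = 13.
No covering selection has total cost below 13.

13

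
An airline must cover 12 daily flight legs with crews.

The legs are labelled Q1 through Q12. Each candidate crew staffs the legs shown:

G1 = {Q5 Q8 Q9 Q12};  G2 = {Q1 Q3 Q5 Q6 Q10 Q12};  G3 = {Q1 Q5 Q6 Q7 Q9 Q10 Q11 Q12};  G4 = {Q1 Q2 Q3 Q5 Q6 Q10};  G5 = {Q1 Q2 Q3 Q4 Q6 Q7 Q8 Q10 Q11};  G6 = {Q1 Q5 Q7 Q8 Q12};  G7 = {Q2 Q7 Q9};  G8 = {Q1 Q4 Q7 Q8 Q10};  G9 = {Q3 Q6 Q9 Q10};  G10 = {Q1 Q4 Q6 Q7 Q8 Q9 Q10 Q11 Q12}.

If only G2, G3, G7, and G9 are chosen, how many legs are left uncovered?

Union of G2, G3, G7, G9 = {Q1, Q2, Q3, Q5, Q6, Q7, Q9, Q10, Q11, Q12}.
Not covered: Q4, Q8 — 2 legs.

2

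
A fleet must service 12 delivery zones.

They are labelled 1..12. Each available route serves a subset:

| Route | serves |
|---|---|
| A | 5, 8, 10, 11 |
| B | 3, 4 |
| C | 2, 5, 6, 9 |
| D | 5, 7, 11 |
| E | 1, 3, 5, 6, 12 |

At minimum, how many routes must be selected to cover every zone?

5

A and B and C and D and E together: A ∪ B ∪ C ∪ D ∪ E = {1, 2, 3, 4, 5, 6, 7, 8, 9, 10, 11, 12} — every zone is covered.
No 4 of the 5 routes cover everything (all 5 combinations miss at least one zone), so 5 is optimal.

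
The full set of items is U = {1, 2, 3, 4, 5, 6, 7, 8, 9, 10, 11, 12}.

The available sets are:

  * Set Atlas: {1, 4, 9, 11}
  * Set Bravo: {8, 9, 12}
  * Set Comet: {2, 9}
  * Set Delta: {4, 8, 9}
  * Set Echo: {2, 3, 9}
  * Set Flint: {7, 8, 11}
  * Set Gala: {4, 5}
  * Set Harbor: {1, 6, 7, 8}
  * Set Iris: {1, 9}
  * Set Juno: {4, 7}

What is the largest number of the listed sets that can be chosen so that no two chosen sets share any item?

Comet, Gala, Harbor are pairwise disjoint (Comet={2,9}; Gala={4,5}; Harbor={1,6,7,8}).
Every remaining set overlaps one of these, and no 4 of the listed sets are pairwise disjoint, so 3 is the maximum.

3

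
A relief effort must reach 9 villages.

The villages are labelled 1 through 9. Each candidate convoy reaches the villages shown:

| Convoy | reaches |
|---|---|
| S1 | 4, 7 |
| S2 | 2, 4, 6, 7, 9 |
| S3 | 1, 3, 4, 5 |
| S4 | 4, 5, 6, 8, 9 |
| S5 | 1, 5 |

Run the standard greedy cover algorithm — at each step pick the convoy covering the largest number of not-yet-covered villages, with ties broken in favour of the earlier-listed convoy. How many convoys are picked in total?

3

Greedy: pick S2 (covers 5 new) → pick S3 (covers 3 new) → pick S4 (covers 1 new). Total picks: 3.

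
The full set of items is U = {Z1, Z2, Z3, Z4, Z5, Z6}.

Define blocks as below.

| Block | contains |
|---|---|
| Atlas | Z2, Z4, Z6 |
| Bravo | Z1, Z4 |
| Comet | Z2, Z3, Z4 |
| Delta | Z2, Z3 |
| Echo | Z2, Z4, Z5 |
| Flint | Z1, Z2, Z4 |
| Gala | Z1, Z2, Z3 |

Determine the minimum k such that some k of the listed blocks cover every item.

Atlas and Echo and Gala together: Atlas ∪ Echo ∪ Gala = {Z1, Z2, Z3, Z4, Z5, Z6} — every item is covered.
Only Echo contains Z5, so Echo is forced; the remaining 3 items need at least 2 more blocks (each remaining block adds at most 2) — so at least 3 blocks are needed, and 3 is optimal.

3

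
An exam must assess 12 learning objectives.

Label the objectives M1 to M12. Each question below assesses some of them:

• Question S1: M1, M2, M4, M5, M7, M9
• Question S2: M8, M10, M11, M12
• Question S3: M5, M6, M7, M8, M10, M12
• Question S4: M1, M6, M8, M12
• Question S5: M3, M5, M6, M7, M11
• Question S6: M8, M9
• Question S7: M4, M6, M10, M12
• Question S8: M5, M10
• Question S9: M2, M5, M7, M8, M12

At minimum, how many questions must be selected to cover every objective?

3

S1 and S2 and S5 together: S1 ∪ S2 ∪ S5 = {M1, M2, M3, M4, M5, M6, M7, M8, M9, M10, M11, M12} — every objective is covered.
Only S5 contains M3, so S5 is forced; the remaining 7 objectives need at least 2 more questions (each remaining question adds at most 4) — so at least 3 questions are needed, and 3 is optimal.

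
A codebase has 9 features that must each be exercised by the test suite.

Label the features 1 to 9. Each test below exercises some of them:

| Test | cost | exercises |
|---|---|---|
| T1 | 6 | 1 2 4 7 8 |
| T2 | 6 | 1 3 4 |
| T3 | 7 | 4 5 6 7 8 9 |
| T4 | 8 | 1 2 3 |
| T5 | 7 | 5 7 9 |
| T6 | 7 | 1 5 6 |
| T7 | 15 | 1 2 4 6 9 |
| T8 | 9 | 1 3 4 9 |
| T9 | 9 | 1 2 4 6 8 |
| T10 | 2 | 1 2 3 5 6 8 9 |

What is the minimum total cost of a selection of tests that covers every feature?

8

T1, T10 together cover every feature (T1 ∪ T10 = {1, 2, 3, 4, 5, 6, 7, 8, 9}); total cost 6 + 2 = 8.
No covering selection has total cost below 8.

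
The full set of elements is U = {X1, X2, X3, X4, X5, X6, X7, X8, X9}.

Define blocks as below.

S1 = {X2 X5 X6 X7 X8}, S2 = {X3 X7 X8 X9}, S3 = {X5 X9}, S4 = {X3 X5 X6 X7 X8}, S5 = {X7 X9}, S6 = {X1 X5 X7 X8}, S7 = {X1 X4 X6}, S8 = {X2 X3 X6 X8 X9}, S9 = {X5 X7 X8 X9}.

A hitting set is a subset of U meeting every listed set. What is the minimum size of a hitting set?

3

Take H = {X4, X5, X9}. Each listed block contains at least one of these, so H is a hitting set of size 3.
No choice of 2 elements meets every block, so 3 is the minimum.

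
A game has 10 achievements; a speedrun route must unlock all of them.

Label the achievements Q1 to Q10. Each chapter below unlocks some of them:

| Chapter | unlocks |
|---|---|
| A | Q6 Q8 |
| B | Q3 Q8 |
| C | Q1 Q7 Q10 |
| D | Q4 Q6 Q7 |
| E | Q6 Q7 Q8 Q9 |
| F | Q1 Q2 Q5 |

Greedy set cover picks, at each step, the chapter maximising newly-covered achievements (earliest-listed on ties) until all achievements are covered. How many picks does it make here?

Greedy: pick E (covers 4 new) → pick F (covers 3 new) → pick B (covers 1 new) → pick C (covers 1 new) → pick D (covers 1 new). Total picks: 5.

5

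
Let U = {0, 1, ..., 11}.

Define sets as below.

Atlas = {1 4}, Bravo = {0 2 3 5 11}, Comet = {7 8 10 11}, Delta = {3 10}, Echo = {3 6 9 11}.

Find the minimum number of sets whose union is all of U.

Atlas and Bravo and Comet and Echo together: Atlas ∪ Bravo ∪ Comet ∪ Echo = {0, 1, 2, 3, 4, 5, 6, 7, 8, 9, 10, 11} — every element is covered.
Only Bravo contains 0, so Bravo is forced; the remaining 7 elements need at least 3 more sets (each remaining set adds at most 3) — so at least 4 sets are needed, and 4 is optimal.

4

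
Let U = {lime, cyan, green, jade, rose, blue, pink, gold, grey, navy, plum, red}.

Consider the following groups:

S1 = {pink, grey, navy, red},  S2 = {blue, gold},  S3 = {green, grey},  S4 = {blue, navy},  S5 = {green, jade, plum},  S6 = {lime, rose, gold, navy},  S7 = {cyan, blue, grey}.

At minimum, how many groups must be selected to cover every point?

Take {S1, S5, S6, S7}. Their union is {lime, cyan, green, jade, rose, blue, pink, gold, grey, navy, plum, red}, which is all 12 points.
Only S6 contains lime, so S6 is forced; the remaining 8 points need at least 3 more groups (each remaining group adds at most 3) — so at least 4 groups are needed, and 4 is optimal.

4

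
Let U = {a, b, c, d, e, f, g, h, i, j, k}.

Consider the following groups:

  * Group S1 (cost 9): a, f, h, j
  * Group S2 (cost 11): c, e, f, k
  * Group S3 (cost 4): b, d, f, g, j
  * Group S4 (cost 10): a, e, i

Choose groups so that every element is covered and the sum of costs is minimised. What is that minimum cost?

34

S1, S2, S3, S4 together cover every element (S1 ∪ S2 ∪ S3 ∪ S4 = {a, b, c, d, e, f, g, h, i, j, k}); total cost 9 + 11 + 4 + 10 = 34.
No covering selection has total cost below 34.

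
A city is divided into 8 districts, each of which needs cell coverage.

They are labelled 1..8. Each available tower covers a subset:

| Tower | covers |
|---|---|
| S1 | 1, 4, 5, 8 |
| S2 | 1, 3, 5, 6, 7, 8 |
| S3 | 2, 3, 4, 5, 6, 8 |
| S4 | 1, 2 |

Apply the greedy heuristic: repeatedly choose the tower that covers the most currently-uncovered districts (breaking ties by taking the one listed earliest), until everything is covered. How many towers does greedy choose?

Greedy: pick S2 (covers 6 new) → pick S3 (covers 2 new). Total picks: 2.

2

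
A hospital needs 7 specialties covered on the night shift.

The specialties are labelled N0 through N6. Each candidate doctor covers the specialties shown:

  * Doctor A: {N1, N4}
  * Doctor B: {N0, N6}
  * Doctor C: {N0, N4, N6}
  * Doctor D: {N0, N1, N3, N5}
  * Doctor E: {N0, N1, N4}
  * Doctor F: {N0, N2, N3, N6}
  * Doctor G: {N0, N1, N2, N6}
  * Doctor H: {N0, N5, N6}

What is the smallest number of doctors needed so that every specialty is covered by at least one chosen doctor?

C and D and F together: C ∪ D ∪ F = {N0, N1, N2, N3, N4, N5, N6} — every specialty is covered.
No 2 of the 8 doctors cover everything (all 28 combinations miss at least one specialty), so 3 is optimal.

3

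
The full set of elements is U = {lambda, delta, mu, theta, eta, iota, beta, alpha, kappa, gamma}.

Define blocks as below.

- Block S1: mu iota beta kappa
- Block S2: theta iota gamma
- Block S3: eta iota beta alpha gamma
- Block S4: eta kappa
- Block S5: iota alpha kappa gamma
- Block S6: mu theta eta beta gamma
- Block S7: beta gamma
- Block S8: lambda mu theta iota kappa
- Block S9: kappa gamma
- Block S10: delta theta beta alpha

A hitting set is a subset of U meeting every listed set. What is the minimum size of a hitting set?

3

The 3 elements {beta, kappa, gamma} hit every block.
No choice of 2 elements meets every block, so 3 is the minimum.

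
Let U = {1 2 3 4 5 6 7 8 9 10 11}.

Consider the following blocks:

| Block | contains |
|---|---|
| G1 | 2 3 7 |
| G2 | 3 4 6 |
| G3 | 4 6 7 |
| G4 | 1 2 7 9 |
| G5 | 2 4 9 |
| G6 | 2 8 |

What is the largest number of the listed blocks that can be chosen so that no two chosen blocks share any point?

G3, G6 are pairwise disjoint (G3={4,6,7}; G6={2,8}).
Every remaining block overlaps one of these, and no 3 of the listed blocks are pairwise disjoint, so 2 is the maximum.

2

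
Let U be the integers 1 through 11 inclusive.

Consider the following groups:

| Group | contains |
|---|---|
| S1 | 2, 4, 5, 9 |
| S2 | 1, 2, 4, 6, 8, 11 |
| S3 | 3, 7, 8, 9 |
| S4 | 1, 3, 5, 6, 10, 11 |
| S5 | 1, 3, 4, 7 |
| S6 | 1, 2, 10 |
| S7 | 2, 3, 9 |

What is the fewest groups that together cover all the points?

S2 and S3 and S4 together: S2 ∪ S3 ∪ S4 = {1, 2, 3, 4, 5, 6, 7, 8, 9, 10, 11} — every point is covered.
No 2 of the 7 groups cover everything (all 21 combinations miss at least one point), so 3 is optimal.

3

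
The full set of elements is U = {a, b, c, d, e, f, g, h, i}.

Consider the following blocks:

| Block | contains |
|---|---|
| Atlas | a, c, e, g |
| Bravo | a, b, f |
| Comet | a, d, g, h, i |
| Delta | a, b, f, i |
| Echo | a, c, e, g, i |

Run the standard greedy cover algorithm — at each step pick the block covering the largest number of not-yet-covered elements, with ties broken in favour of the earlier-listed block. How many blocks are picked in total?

3

Greedy: pick Comet (covers 5 new) → pick Atlas (covers 2 new) → pick Bravo (covers 2 new). Total picks: 3.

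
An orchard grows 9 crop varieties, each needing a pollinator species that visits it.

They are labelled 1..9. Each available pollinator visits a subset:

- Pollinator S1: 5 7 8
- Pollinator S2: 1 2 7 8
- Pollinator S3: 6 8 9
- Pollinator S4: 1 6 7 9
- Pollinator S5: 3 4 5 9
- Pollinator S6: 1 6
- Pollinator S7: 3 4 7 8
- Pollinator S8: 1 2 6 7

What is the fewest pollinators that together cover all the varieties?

3

S3 and S5 and S8 together: S3 ∪ S5 ∪ S8 = {1, 2, 3, 4, 5, 6, 7, 8, 9} — every variety is covered.
Each pollinator has at most 4 varieties, and 2·4 = 8 < 9 — so at least 3 pollinators are needed, and 3 is optimal.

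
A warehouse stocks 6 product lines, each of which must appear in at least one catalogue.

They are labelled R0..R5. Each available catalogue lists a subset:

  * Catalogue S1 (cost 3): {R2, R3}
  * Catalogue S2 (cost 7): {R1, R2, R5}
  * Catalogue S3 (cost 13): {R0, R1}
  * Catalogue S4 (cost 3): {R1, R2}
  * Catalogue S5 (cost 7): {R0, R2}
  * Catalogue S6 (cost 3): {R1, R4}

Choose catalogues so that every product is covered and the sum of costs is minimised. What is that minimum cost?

20

S1, S2, S5, S6 together cover every product (S1 ∪ S2 ∪ S5 ∪ S6 = {R0, R1, R2, R3, R4, R5}); total cost 3 + 7 + 7 + 3 = 20.
No covering selection has total cost below 20.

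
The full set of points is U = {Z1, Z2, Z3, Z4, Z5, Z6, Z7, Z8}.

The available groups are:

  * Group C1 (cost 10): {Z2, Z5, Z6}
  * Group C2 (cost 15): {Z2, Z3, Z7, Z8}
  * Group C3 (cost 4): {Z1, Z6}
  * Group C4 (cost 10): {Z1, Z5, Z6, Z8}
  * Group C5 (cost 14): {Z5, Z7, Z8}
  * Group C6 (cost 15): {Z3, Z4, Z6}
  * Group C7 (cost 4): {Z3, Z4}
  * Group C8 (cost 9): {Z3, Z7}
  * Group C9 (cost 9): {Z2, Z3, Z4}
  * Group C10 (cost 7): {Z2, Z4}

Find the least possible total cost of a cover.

26

C4, C8, C10 together cover every point (C4 ∪ C8 ∪ C10 = {Z1, Z2, Z3, Z4, Z5, Z6, Z7, Z8}); total cost 10 + 9 + 7 = 26.
The greedy pick C3, C7, C5, C10 costs 29; no covering selection beats 26.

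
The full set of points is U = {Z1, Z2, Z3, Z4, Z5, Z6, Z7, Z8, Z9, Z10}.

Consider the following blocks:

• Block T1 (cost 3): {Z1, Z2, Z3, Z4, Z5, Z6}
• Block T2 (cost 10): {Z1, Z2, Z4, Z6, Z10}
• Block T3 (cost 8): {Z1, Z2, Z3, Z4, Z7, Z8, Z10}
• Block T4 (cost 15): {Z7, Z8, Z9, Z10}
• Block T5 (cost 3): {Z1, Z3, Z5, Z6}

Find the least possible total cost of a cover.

18

T1, T4 together cover every point (T1 ∪ T4 = {Z1, Z2, Z3, Z4, Z5, Z6, Z7, Z8, Z9, Z10}); total cost 3 + 15 = 18.
The greedy pick T1, T3, T4 costs 26; no covering selection beats 18.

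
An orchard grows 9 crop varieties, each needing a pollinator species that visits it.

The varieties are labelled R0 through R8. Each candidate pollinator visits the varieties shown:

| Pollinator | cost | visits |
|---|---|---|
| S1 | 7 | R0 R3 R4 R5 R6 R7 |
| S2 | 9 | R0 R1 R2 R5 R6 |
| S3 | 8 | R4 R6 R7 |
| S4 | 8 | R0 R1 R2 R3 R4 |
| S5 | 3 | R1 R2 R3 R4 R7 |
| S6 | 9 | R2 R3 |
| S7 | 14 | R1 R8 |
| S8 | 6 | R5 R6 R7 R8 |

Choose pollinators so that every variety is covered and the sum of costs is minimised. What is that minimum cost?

S4, S8 together cover every variety (S4 ∪ S8 = {R0, R1, R2, R3, R4, R5, R6, R7, R8}); total cost 8 + 6 = 14.
The greedy pick S5, S8, S1 costs 16; no covering selection beats 14.

14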